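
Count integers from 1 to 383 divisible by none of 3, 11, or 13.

|div by 3|=127, |div by 11|=34, |div by 13|=29.
|div by 3&11|=11, |div by 3&13|=9, |div by 11&13|=2, |div by all|=0.
By inclusion-exclusion, divisible by at least one: 127+34+29-11-9-2+0 = 168.
Not divisible by any: 383 - 168.

Final answer: 215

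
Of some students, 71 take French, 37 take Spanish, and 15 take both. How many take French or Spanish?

|A union B| = |A| + |B| - |A intersect B| = 71 + 37 - 15.

Final answer: 93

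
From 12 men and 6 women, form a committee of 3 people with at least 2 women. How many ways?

Sum over valid woman counts:
C(6,2)C(12,1) = 180
C(6,3)C(12,0) = 20
Total: 180 + 20.

Final answer: 200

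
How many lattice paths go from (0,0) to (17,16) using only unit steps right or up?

Each path has 17 right steps and 16 up steps in some order (33 steps total).
Choose which 16 of the 33 steps are up: C(33,16).

Final answer: C(33,16) = 1166803110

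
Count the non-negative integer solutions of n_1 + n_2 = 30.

Stars and bars with 30 stars and 1 bars:
C(30+2-1, 2-1) = C(31,1).

Final answer: C(31,1) = 31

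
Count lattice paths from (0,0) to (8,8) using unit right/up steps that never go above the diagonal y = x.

Total monotonic paths to (8,8): C(16,8) = 12870.
A path is bad iff it touches y = x + 1; reflecting its initial segment maps bad paths bijectively onto all paths to (7,9), of which there are C(16,9) = 11440.
Valid Dyck paths: 12870 - 11440.
(These counts are the Catalan numbers.)

Final answer: C_{8} = 1430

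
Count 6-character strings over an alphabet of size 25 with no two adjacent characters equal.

First character: 25 choices. Each subsequent: 24 choices (must differ from the previous one).
Total: 25 x 24^5.

Final answer: 25 x 24^{5} = 199065600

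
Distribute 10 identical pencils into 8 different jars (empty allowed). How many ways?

Stars and bars: C(n+k-1, k-1) = C(17,7).

Final answer: C(17,7) = 19448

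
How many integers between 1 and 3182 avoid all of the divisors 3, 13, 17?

|div by 3|=1060, |div by 13|=244, |div by 17|=187.
|div by 3&13|=81, |div by 3&17|=62, |div by 13&17|=14, |div by all|=4.
By inclusion-exclusion, divisible by at least one: 1060+244+187-81-62-14+4 = 1338.
Not divisible by any: 3182 - 1338.

Final answer: 1844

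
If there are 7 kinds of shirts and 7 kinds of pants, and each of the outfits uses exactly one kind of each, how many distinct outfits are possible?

By the multiplication principle: 7 x 7.

Final answer: 49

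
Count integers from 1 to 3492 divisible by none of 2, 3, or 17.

|div by 2|=1746, |div by 3|=1164, |div by 17|=205.
|div by 2&3|=582, |div by 2&17|=102, |div by 3&17|=68, |div by all|=34.
By inclusion-exclusion, divisible by at least one: 1746+1164+205-582-102-68+34 = 2397.
Not divisible by any: 3492 - 2397.

Final answer: 1095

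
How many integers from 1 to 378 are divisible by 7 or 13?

Multiples of 7: 54. Multiples of 13: 29. Of both (lcm=91): 4.
By inclusion-exclusion: 54 + 29 - 4.

Final answer: 79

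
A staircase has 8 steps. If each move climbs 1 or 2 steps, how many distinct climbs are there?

Let f(n) be the number of climbs. Removing the last move (1 or 2 steps) gives f(n) = f(n-1) + f(n-2); base cases f(1)=1, f(2)=2.
Iterating the recurrence: f(1)=1, f(2)=2, f(3)=3, f(4)=5, f(5)=8, f(6)=13, f(7)=21, f(8)=34.

Final answer: 34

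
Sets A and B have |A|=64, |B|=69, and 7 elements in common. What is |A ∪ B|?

|A union B| = |A| + |B| - |A intersect B| = 64 + 69 - 7.

Final answer: 126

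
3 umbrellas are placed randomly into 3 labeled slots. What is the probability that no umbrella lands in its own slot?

Derangements satisfy D(n) = (n-1)(D(n-1) + D(n-2)), starting from D(0)=1, D(1)=0.
Building up: D(2)=1, D(3)=2.
Total arrangements: 3! = 6.
Probability = D(3)/3! = 1/3.

Final answer: D(3)/3! = 2/6 = 0.333333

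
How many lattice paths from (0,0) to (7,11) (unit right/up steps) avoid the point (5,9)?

Total paths to (7,11): C(18,11) = 31824.
Paths through (5,9): C(14,9) x C(4,2) = 12012.
Avoiding (5,9): 31824 - 12012.

Final answer: 19812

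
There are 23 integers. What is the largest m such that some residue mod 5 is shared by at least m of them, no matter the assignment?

There are 5 possible values for residue mod 5. With 23 integers and 5 categories, by pigeonhole: ceiling(23/5).

Final answer: 5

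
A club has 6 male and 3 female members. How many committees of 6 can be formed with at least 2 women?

Sum over valid woman counts:
C(3,2)C(6,4) = 45
C(3,3)C(6,3) = 20
Total: 45 + 20.

Final answer: 65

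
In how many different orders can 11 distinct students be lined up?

The number of ways to arrange 11 distinct objects is 11!.

Final answer: 11! = 39916800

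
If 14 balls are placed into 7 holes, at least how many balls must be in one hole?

By the pigeonhole principle: ceiling(14/7).

Final answer: 2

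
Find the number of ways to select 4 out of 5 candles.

C(5,4) = 5!/(4! x (5-4)!).

Final answer: C(5,4) = 5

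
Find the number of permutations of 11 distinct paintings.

The number of ways to arrange 11 distinct objects is 11!.

Final answer: 11! = 39916800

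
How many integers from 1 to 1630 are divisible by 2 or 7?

Multiples of 2: 815. Multiples of 7: 232. Of both (lcm=14): 116.
By inclusion-exclusion: 815 + 232 - 116.

Final answer: 931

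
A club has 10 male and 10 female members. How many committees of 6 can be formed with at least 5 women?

Sum over valid woman counts:
C(10,5)C(10,1) = 2520
C(10,6)C(10,0) = 210
Total: 2520 + 210.

Final answer: 2730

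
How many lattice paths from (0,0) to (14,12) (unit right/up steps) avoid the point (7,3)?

Total paths to (14,12): C(26,12) = 9657700.
Paths through (7,3): C(10,3) x C(16,9) = 1372800.
Avoiding (7,3): 9657700 - 1372800.

Final answer: 8284900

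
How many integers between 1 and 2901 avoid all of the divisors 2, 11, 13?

|div by 2|=1450, |div by 11|=263, |div by 13|=223.
|div by 2&11|=131, |div by 2&13|=111, |div by 11&13|=20, |div by all|=10.
By inclusion-exclusion, divisible by at least one: 1450+263+223-131-111-20+10 = 1684.
Not divisible by any: 2901 - 1684.

Final answer: 1217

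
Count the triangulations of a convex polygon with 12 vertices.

This is counted by the nth Catalan number C_n. Here n = 12 - 2 = 10.
C_n = C(2n,n)/(n+1), so C_{10} = C(20,10)/11 = 184756/11.

Final answer: C_{10} = 16796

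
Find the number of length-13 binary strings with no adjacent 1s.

A valid string ends in 0 (append to any length-(n-1) valid string) or in 01 (append to any length-(n-2) valid string), so a(n) = a(n-1) + a(n-2) with a(1)=2, a(2)=3.
Building up term by term: a(1)=2, a(2)=3, a(3)=5, a(4)=8, a(5)=13, a(6)=21, a(7)=34, a(8)=55, a(9)=89, a(10)=144, a(11)=233, a(12)=377, a(13)=610.

Final answer: 610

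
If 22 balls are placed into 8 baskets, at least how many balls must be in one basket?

By the pigeonhole principle: ceiling(22/8).

Final answer: 3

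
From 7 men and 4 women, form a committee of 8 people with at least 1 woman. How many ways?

Sum over valid woman counts:
C(4,1)C(7,7) = 4
C(4,2)C(7,6) = 42
C(4,3)C(7,5) = 84
C(4,4)C(7,4) = 35
Total: 4 + 42 + 84 + 35.

Final answer: 165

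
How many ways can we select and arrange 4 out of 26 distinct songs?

P(26,4) = 26!/(26-4)! = 26!/22!.

Final answer: P(26,4) = 358800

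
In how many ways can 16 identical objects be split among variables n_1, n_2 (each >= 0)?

Stars and bars with 16 stars and 1 bars:
C(16+2-1, 2-1) = C(17,1).

Final answer: C(17,1) = 17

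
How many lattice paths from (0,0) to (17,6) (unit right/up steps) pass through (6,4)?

Paths (0,0)->(6,4): C(10,4) = 210.
Paths (6,4)->(17,6): C(13,2) = 78.
By multiplication principle: 210 x 78.

Final answer: 16380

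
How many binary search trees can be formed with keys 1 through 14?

The structures are counted by the Catalan number C_n. Here n = 14.
Using C_0 = 1 and C_(k+1) = C_k x 2(2k+1)/(k+2), build up term by term: C_1=1, C_2=2, C_3=5, C_4=14, C_5=42, C_6=132, C_7=429, C_8=1430, C_9=4862, C_10=16796, C_11=58786, C_12=208012, C_13=742900, C_14=2674440.

Final answer: C_{14} = 2674440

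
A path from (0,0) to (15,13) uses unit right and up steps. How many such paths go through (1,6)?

Paths (0,0)->(1,6): C(7,6) = 7.
Paths (1,6)->(15,13): C(21,7) = 116280.
By multiplication principle: 7 x 116280.

Final answer: 813960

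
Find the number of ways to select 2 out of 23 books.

C(23,2) = 23!/(2! x (23-2)!).

Final answer: C(23,2) = 253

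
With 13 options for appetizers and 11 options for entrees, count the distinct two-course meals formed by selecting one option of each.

By the multiplication principle: 13 x 11.

Final answer: 143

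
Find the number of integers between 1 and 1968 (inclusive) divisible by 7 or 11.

Multiples of 7: 281. Multiples of 11: 178. Of both (lcm=77): 25.
By inclusion-exclusion: 281 + 178 - 25.

Final answer: 434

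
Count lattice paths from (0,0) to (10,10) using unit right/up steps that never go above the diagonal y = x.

Total monotonic paths to (10,10): C(20,10) = 184756.
By the reflection principle, paths that go above the diagonal number C(20,11) = 167960.
Valid Dyck paths: 184756 - 167960.
(This is the Catalan number C_{10}.)

Final answer: C_{10} = 16796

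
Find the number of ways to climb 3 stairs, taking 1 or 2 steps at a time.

Let f(n) count the ways. The last step is size 1 or 2, so f(n) = f(n-1) + f(n-2) with f(1)=1, f(2)=2.
Iterating the recurrence: f(1)=1, f(2)=2, f(3)=3.

Final answer: 3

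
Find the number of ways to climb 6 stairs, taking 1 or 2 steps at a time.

Condition on the final move: it is a 1-step (f(n-1) ways to get there) or a 2-step (f(n-2) ways), so f(n) = f(n-1) + f(n-2), with f(1)=1, f(2)=2.
Iterating the recurrence: f(1)=1, f(2)=2, f(3)=3, f(4)=5, f(5)=8, f(6)=13.

Final answer: 13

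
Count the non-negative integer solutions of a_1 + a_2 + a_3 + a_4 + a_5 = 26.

Stars and bars with 26 stars and 4 bars:
C(26+5-1, 5-1) = C(30,4).

Final answer: C(30,4) = 27405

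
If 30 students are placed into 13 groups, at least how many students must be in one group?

By the pigeonhole principle: ceiling(30/13).

Final answer: 3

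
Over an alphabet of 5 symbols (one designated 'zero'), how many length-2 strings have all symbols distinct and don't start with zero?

The leading digit has 4 choices (anything but zero); the next has 4 (anything but the first), then 3, and so on, one fewer each time.
Total: 4 x 4.

Final answer: 16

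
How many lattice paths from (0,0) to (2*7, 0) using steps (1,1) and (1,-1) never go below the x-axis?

Total monotonic paths to (7,7): C(14,7) = 3432.
By the reflection principle, paths that go above the diagonal number C(14,8) = 3003.
Valid Dyck paths: 3432 - 3003.
(Equivalently, C_{7} = C(14,7)/8 = 3432/8.)

Final answer: C_{7} = 429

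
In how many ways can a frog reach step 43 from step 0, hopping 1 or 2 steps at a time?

Let f(n) be the number of climbs. Removing the last move (1 or 2 steps) gives f(n) = f(n-1) + f(n-2); base cases f(1)=1, f(2)=2.
Iterating the recurrence: f(1)=1, f(2)=2, f(3)=3, f(4)=5, f(5)=8, f(6)=13, f(7)=21, f(8)=34, f(9)=55, f(10)=89, f(11)=144, f(12)=233, f(13)=377, f(14)=610, f(15)=987, f(16)=1597, f(17)=2584, f(18)=4181, f(19)=6765, f(20)=10946, f(21)=17711, f(22)=28657, f(23)=46368, f(24)=75025, f(25)=121393, f(26)=196418, f(27)=317811, f(28)=514229, f(29)=832040, f(30)=1346269, f(31)=2178309, f(32)=3524578, f(33)=5702887, f(34)=9227465, f(35)=14930352, f(36)=24157817, f(37)=39088169, f(38)=63245986, f(39)=102334155, f(40)=165580141, f(41)=267914296, f(42)=433494437, f(43)=701408733.

Final answer: 701408733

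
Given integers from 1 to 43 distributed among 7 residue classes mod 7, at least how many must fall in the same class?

By pigeonhole with 43 objects and 7 categories: ceiling(43/7).

Final answer: 7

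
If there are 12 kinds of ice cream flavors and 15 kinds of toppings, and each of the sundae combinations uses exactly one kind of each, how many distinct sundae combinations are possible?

By the multiplication principle: 12 x 15.

Final answer: 180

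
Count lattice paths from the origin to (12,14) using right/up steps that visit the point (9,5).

Paths (0,0)->(9,5): C(14,5) = 2002.
Paths (9,5)->(12,14): C(12,9) = 220.
By multiplication principle: 2002 x 220.

Final answer: 440440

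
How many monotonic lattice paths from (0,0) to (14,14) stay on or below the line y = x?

Total monotonic paths to (14,14): C(28,14) = 40116600.
Paths that cross above y=x (reflection bijection): C(28,15) = 37442160.
Valid Dyck paths: 40116600 - 37442160.
(These counts are the Catalan numbers.)

Final answer: C_{14} = 2674440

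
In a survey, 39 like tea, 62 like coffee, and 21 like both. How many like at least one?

|A union B| = |A| + |B| - |A intersect B| = 39 + 62 - 21.

Final answer: 80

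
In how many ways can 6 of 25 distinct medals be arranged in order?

P(25,6) = 25!/(25-6)! = 25!/19!.

Final answer: P(25,6) = 127512000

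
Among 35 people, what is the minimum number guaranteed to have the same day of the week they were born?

There are 7 possible values for day of the week they were born. With 35 people and 7 categories, by pigeonhole: ceiling(35/7).

Final answer: 5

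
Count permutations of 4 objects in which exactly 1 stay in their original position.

Choose which 1 elements are fixed: C(4,1) = 4.
Derange the remaining 3 using D(j) = (j-1)(D(j-1) + D(j-2)), D(0)=1, D(1)=0: D(2)=1, D(3)=2.
Total: 4 x 2.

Final answer: C(4,1) D(3) = 8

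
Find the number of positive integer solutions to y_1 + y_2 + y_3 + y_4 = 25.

Substitute y'_i = y_i - 1 (so y'_i >= 0). Then sum y'_i = 25 - 4 = 21.
Stars and bars: C(21+4-1, 4-1) = C(24,3).

Final answer: C(24,3) = 2024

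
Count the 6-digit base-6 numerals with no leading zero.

Leading digit: 5 options (nonzero). Other 5 digit(s): 6 options each.
Total: 5 x 6^5.

Final answer: 38880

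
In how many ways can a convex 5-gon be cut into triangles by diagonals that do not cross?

The structures are counted by the Catalan number C_n. Here n = 5 - 2 = 3.
C_n = (2n)!/(n!(n+1)!), so C_{3} = 6!/(3! x 4!) = C(6,3)/4 = 20/4.

Final answer: C_{3} = 5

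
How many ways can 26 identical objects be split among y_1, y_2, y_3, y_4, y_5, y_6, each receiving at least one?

Substitute y'_i = y_i - 1 (so y'_i >= 0). Then sum y'_i = 26 - 6 = 20.
Stars and bars: C(20+6-1, 6-1) = C(25,5).

Final answer: C(25,5) = 53130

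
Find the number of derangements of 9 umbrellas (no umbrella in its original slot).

Use the recurrence D(n) = (n-1)(D(n-1) + D(n-2)) with D(0)=1, D(1)=0.
D(2) = 1 x (0 + 1) = 1
D(3) = 2 x (1 + 0) = 2
D(4) = 3 x (2 + 1) = 9
D(5) = 4 x (9 + 2) = 44
D(6) = 5 x (44 + 9) = 265
D(7) = 6 x (265 + 44) = 1854
D(8) = 7 x (1854 + 265) = 14833
D(9) = 8 x (D(8) + D(7)) = 8 x (14833 + 1854)

Final answer: D(9) = 133496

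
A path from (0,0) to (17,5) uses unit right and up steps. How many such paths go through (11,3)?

Paths (0,0)->(11,3): C(14,3) = 364.
Paths (11,3)->(17,5): C(8,2) = 28.
By multiplication principle: 364 x 28.

Final answer: 10192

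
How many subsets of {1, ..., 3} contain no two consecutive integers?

Let a(n) count such subsets of {1, ..., n}. Either n is excluded (a(n-1) ways) or n is included, forcing n-1 out (a(n-2) ways), so a(n) = a(n-1) + a(n-2) with a(1)=2, a(2)=3.
Building up term by term: a(1)=2, a(2)=3, a(3)=5.

Final answer: 5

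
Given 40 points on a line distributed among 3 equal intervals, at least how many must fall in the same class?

By pigeonhole with 40 objects and 3 categories: ceiling(40/3).

Final answer: 14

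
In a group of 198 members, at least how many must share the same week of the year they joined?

There are 52 possible values for week of the year they joined. With 198 members and 52 categories, by pigeonhole: ceiling(198/52).

Final answer: 4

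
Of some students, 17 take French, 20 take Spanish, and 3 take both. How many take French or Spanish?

|A union B| = |A| + |B| - |A intersect B| = 17 + 20 - 3.

Final answer: 34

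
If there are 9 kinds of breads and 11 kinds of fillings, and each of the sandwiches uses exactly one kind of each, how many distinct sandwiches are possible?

By the multiplication principle: 9 x 11.

Final answer: 99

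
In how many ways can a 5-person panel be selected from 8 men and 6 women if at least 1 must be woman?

Sum over valid woman counts:
C(6,1)C(8,4) = 420
C(6,2)C(8,3) = 840
C(6,3)C(8,2) = 560
C(6,4)C(8,1) = 120
C(6,5)C(8,0) = 6
Total: 420 + 840 + 560 + 120 + 6.

Final answer: 1946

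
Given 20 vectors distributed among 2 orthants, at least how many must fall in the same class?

By pigeonhole with 20 objects and 2 categories: ceiling(20/2).

Final answer: 10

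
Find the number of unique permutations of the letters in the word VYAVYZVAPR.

Letters (A:2, P:1, R:1, V:3, Y:2, Z:1). Total letters: 10.
Permutations = 10!/(3! x 2! x 2!).

Final answer: 151200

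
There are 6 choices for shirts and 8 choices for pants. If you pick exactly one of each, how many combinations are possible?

By the multiplication principle: 6 x 8.

Final answer: 48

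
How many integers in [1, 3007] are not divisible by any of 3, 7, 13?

|div by 3|=1002, |div by 7|=429, |div by 13|=231.
|div by 3&7|=143, |div by 3&13|=77, |div by 7&13|=33, |div by all|=11.
By inclusion-exclusion, divisible by at least one: 1002+429+231-143-77-33+11 = 1420.
Not divisible by any: 3007 - 1420.

Final answer: 1587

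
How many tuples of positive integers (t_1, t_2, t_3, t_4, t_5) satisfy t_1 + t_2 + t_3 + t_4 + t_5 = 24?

Substitute t'_i = t_i - 1 (so t'_i >= 0). Then sum t'_i = 24 - 5 = 19.
Stars and bars: C(19+5-1, 5-1) = C(23,4).

Final answer: C(23,4) = 8855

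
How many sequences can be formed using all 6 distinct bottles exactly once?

The number of ways to arrange 6 distinct objects is 6!.

Final answer: 6! = 720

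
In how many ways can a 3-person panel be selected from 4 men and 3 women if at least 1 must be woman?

Sum over valid woman counts:
C(3,1)C(4,2) = 18
C(3,2)C(4,1) = 12
C(3,3)C(4,0) = 1
Total: 18 + 12 + 1.

Final answer: 31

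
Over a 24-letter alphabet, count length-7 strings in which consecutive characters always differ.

First character: 24 choices. Each subsequent: 23 choices (must differ from the previous one).
Total: 24 x 23^6.

Final answer: 24 x 23^{6} = 3552861336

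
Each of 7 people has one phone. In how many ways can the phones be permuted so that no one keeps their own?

Use the recurrence D(n) = (n-1)(D(n-1) + D(n-2)) with D(0)=1, D(1)=0.
D(2) = 1 x (0 + 1) = 1
D(3) = 2 x (1 + 0) = 2
D(4) = 3 x (2 + 1) = 9
D(5) = 4 x (9 + 2) = 44
D(6) = 5 x (44 + 9) = 265
D(7) = 6 x (D(6) + D(5)) = 6 x (265 + 44)

Final answer: D(7) = 1854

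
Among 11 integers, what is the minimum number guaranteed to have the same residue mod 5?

There are 5 possible values for residue mod 5. With 11 integers and 5 categories, by pigeonhole: ceiling(11/5).

Final answer: 3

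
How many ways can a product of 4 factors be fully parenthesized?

This is counted by the nth Catalan number C_n. Here n = 4 - 1 = 3.
C_n = C(2n,n) - C(2n,n+1), so C_{3} = C(6,3) - C(6,4) = 20 - 15.

Final answer: C_{3} = 5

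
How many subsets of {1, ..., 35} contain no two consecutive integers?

Let a(n) count such subsets of {1, ..., n}. Either n is excluded (a(n-1) ways) or n is included, forcing n-1 out (a(n-2) ways), so a(n) = a(n-1) + a(n-2) with a(1)=2, a(2)=3.
Iterating the recurrence: a(1)=2, a(2)=3, a(3)=5, a(4)=8, a(5)=13, a(6)=21, a(7)=34, a(8)=55, a(9)=89, a(10)=144, a(11)=233, a(12)=377, a(13)=610, a(14)=987, a(15)=1597, a(16)=2584, a(17)=4181, a(18)=6765, a(19)=10946, a(20)=17711, a(21)=28657, a(22)=46368, a(23)=75025, a(24)=121393, a(25)=196418, a(26)=317811, a(27)=514229, a(28)=832040, a(29)=1346269, a(30)=2178309, a(31)=3524578, a(32)=5702887, a(33)=9227465, a(34)=14930352, a(35)=24157817.

Final answer: 24157817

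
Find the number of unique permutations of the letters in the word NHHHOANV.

Letters (A:1, H:3, N:2, O:1, V:1). Total letters: 8.
Permutations = 8!/(3! x 2!).

Final answer: 3360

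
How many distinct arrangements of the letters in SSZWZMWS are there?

Letters (M:1, S:3, W:2, Z:2). Total letters: 8.
Permutations = 8!/(3! x 2! x 2!).

Final answer: 1680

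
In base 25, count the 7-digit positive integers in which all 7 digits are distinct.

First digit: 24 (nonzero). Second: 24 (not first). Third: 23, etc.
Total: 24 x 24 x 23 x 22 x 21 x 20 x 19.

Final answer: 2325818880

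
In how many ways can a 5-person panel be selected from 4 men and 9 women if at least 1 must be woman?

Sum over valid woman counts:
C(9,1)C(4,4) = 9
C(9,2)C(4,3) = 144
C(9,3)C(4,2) = 504
C(9,4)C(4,1) = 504
C(9,5)C(4,0) = 126
Total: 9 + 144 + 504 + 504 + 126.

Final answer: 1287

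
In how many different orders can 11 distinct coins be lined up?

The number of ways to arrange 11 distinct objects is 11!.

Final answer: 11! = 39916800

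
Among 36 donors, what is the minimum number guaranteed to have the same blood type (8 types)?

There are 8 possible values for blood type (8 types). With 36 donors and 8 categories, by pigeonhole: ceiling(36/8).

Final answer: 5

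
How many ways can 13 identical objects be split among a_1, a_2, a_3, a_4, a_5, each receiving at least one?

Substitute a'_i = a_i - 1 (so a'_i >= 0). Then sum a'_i = 13 - 5 = 8.
Stars and bars: C(8+5-1, 5-1) = C(12,4).

Final answer: C(12,4) = 495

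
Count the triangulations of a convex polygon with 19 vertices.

This is a standard Catalan-number count: the answer is C_n. Here n = 19 - 2 = 17.
C_n = (2n)!/(n!(n+1)!), so C_{17} = 34!/(17! x 18!) = C(34,17)/18 = 2333606220/18.

Final answer: C_{17} = 129644790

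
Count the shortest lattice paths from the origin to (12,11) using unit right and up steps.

Each path has 12 right steps and 11 up steps in some order (23 steps total).
Choose which 11 of the 23 steps are up: C(23,11).

Final answer: C(23,11) = 1352078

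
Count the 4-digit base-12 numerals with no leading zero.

In base 12, the leading digit has 11 choices (1..11); each of the remaining 3 digits has 12 choices.
Total: 11 x 12^3.

Final answer: 19008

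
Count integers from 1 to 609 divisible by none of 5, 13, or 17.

|div by 5|=121, |div by 13|=46, |div by 17|=35.
|div by 5&13|=9, |div by 5&17|=7, |div by 13&17|=2, |div by all|=0.
By inclusion-exclusion, divisible by at least one: 121+46+35-9-7-2+0 = 184.
Not divisible by any: 609 - 184.

Final answer: 425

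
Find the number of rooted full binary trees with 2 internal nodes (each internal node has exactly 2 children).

This is counted by the nth Catalan number C_n. Here n = 2.
C_n = C(2n,n) - C(2n,n+1), so C_{2} = C(4,2) - C(4,3) = 6 - 4.

Final answer: C_{2} = 2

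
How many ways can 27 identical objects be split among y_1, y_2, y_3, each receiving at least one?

Substitute y'_i = y_i - 1 (so y'_i >= 0). Then sum y'_i = 27 - 3 = 24.
Stars and bars: C(24+3-1, 3-1) = C(26,2).

Final answer: C(26,2) = 325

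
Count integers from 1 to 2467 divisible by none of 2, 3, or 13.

|div by 2|=1233, |div by 3|=822, |div by 13|=189.
|div by 2&3|=411, |div by 2&13|=94, |div by 3&13|=63, |div by all|=31.
By inclusion-exclusion, divisible by at least one: 1233+822+189-411-94-63+31 = 1707.
Not divisible by any: 2467 - 1707.

Final answer: 760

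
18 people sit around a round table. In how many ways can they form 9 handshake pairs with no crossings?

The structures are counted by the Catalan number C_n. Here n = 18/2 = 9.
C_n = (2n)!/(n!(n+1)!), so C_{9} = 18!/(9! x 10!) = C(18,9)/10 = 48620/10.

Final answer: C_{9} = 4862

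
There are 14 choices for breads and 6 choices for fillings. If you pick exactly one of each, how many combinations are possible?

By the multiplication principle: 14 x 6.

Final answer: 84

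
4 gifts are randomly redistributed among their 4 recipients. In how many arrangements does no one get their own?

Derangements satisfy D(n) = (n-1)(D(n-1) + D(n-2)), starting from D(0)=1, D(1)=0.
D(2) = 1 x (0 + 1) = 1
D(3) = 2 x (1 + 0) = 2
D(4) = 3 x (D(3) + D(2)) = 3 x (2 + 1)

Final answer: D(4) = 9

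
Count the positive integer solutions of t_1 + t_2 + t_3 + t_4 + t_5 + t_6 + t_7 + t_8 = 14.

Substitute t'_i = t_i - 1 (so t'_i >= 0). Then sum t'_i = 14 - 8 = 6.
Stars and bars: C(6+8-1, 8-1) = C(13,7).

Final answer: C(13,7) = 1716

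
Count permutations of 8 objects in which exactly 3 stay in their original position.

Choose which 3 elements are fixed: C(8,3) = 56.
Derange the remaining 5 using D(j) = (j-1)(D(j-1) + D(j-2)), D(0)=1, D(1)=0: D(2)=1, D(3)=2, D(4)=9, D(5)=44.
Total: 56 x 44.

Final answer: C(8,3) D(5) = 2464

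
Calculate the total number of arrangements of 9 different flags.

The number of ways to arrange 9 distinct objects is 9!.

Final answer: 9! = 362880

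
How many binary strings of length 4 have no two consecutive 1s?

Let a(n) count valid strings. If the last bit is 0 the prefix is any valid string of length n-1; if it is 1 the string must end in 01 with a valid prefix of length n-2. So a(n) = a(n-1) + a(n-2), a(1)=2, a(2)=3.
Iterating the recurrence: a(1)=2, a(2)=3, a(3)=5, a(4)=8.

Final answer: 8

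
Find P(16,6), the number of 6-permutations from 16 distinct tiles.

P(16,6) = 16!/(16-6)! = 16!/10!.

Final answer: P(16,6) = 5765760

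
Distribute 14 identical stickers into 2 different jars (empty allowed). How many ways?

Stars and bars: C(n+k-1, k-1) = C(15,1).

Final answer: C(15,1) = 15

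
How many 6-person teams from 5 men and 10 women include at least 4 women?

Sum over valid woman counts:
C(10,4)C(5,2) = 2100
C(10,5)C(5,1) = 1260
C(10,6)C(5,0) = 210
Total: 2100 + 1260 + 210.

Final answer: 3570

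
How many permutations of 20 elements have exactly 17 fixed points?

Choose which 17 elements are fixed: C(20,17) = 1140.
Derange the remaining 3 using D(j) = (j-1)(D(j-1) + D(j-2)), D(0)=1, D(1)=0: D(2)=1, D(3)=2.
Total: 1140 x 2.

Final answer: C(20,17) D(3) = 2280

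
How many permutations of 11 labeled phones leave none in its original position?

D(n) = (n-1)(D(n-1) + D(n-2)), D(0)=1, D(1)=0.
D(2) = 1 x (0 + 1) = 1
D(3) = 2 x (1 + 0) = 2
D(4) = 3 x (2 + 1) = 9
D(5) = 4 x (9 + 2) = 44
D(6) = 5 x (44 + 9) = 265
D(7) = 6 x (265 + 44) = 1854
D(8) = 7 x (1854 + 265) = 14833
D(9) = 8 x (14833 + 1854) = 133496
D(10) = 9 x (133496 + 14833) = 1334961
D(11) = 10 x (D(10) + D(9)) = 10 x (1334961 + 133496)

Final answer: D(11) = 14684570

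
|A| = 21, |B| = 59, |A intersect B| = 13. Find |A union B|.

|A union B| = |A| + |B| - |A intersect B| = 21 + 59 - 13.

Final answer: 67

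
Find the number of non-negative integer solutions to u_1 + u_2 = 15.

Stars and bars with 15 stars and 1 bars:
C(15+2-1, 2-1) = C(16,1).

Final answer: C(16,1) = 16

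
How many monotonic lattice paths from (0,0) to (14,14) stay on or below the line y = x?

Total monotonic paths to (14,14): C(28,14) = 40116600.
A path is bad iff it touches y = x + 1; reflecting its initial segment maps bad paths bijectively onto all paths to (13,15), of which there are C(28,15) = 37442160.
Valid Dyck paths: 40116600 - 37442160.
(Equivalently, C_{14} = C(28,14)/15 = 40116600/15.)

Final answer: C_{14} = 2674440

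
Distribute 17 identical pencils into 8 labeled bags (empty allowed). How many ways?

Stars and bars: C(n+k-1, k-1) = C(24,7).

Final answer: C(24,7) = 346104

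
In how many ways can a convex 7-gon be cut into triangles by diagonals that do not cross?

This is counted by the nth Catalan number C_n. Here n = 7 - 2 = 5.
Using C_0 = 1 and C_(k+1) = C_k x 2(2k+1)/(k+2), build up term by term: C_1=1, C_2=2, C_3=5, C_4=14, C_5=42.

Final answer: C_{5} = 42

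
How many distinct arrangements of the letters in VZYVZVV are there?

Letters (V:4, Y:1, Z:2). Total letters: 7.
Permutations = 7!/(4! x 2!).

Final answer: 105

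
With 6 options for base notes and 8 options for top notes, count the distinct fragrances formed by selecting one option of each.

By the multiplication principle: 6 x 8.

Final answer: 48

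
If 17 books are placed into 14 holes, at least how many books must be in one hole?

By the pigeonhole principle: ceiling(17/14).

Final answer: 2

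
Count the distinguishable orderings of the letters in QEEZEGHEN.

Letters (E:4, G:1, H:1, N:1, Q:1, Z:1). Total letters: 9.
Permutations = 9!/(4!).

Final answer: 15120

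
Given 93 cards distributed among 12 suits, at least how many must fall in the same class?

By pigeonhole with 93 objects and 12 categories: ceiling(93/12).

Final answer: 8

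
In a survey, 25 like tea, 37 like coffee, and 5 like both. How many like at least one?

|A union B| = |A| + |B| - |A intersect B| = 25 + 37 - 5.

Final answer: 57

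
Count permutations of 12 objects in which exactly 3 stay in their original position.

Choose which 3 elements are fixed: C(12,3) = 220.
Derange the remaining 9 using D(j) = (j-1)(D(j-1) + D(j-2)), D(0)=1, D(1)=0: D(2)=1, D(3)=2, D(4)=9, D(5)=44, D(6)=265, D(7)=1854, D(8)=14833, D(9)=133496.
Total: 220 x 133496.

Final answer: C(12,3) D(9) = 29369120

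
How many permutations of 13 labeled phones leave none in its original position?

Derangements satisfy D(n) = (n-1)(D(n-1) + D(n-2)), starting from D(0)=1, D(1)=0.
D(2) = 1 x (0 + 1) = 1
D(3) = 2 x (1 + 0) = 2
D(4) = 3 x (2 + 1) = 9
D(5) = 4 x (9 + 2) = 44
D(6) = 5 x (44 + 9) = 265
D(7) = 6 x (265 + 44) = 1854
D(8) = 7 x (1854 + 265) = 14833
D(9) = 8 x (14833 + 1854) = 133496
D(10) = 9 x (133496 + 14833) = 1334961
D(11) = 10 x (1334961 + 133496) = 14684570
D(12) = 11 x (14684570 + 1334961) = 176214841
D(13) = 12 x (D(12) + D(11)) = 12 x (176214841 + 14684570)

Final answer: D(13) = 2290792932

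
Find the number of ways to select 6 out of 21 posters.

C(21,6) = 21!/(6! x (21-6)!).

Final answer: C(21,6) = 54264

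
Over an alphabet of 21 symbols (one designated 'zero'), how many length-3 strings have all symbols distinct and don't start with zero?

First digit: 20 (nonzero). Second: 20 (not first). Third: 19, etc.
Total: 20 x 20 x 19.

Final answer: 7600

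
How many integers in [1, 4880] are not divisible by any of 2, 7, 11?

|div by 2|=2440, |div by 7|=697, |div by 11|=443.
|div by 2&7|=348, |div by 2&11|=221, |div by 7&11|=63, |div by all|=31.
By inclusion-exclusion, divisible by at least one: 2440+697+443-348-221-63+31 = 2979.
Not divisible by any: 4880 - 2979.

Final answer: 1901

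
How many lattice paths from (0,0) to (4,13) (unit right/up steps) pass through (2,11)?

Paths (0,0)->(2,11): C(13,11) = 78.
Paths (2,11)->(4,13): C(4,2) = 6.
By multiplication principle: 78 x 6.

Final answer: 468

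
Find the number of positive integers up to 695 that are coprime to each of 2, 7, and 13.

|div by 2|=347, |div by 7|=99, |div by 13|=53.
|div by 2&7|=49, |div by 2&13|=26, |div by 7&13|=7, |div by all|=3.
By inclusion-exclusion, divisible by at least one: 347+99+53-49-26-7+3 = 420.
Not divisible by any: 695 - 420.

Final answer: 275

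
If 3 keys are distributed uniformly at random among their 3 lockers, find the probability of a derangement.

Derangements satisfy D(n) = (n-1)(D(n-1) + D(n-2)), starting from D(0)=1, D(1)=0.
Building up: D(2)=1, D(3)=2.
Total arrangements: 3! = 6.
Probability = D(3)/3! = 1/3.

Final answer: D(3)/3! = 2/6 = 0.333333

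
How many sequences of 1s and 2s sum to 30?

Let f(n) count the ways. The last step is size 1 or 2, so f(n) = f(n-1) + f(n-2) with f(1)=1, f(2)=2.
Building up term by term: f(1)=1, f(2)=2, f(3)=3, f(4)=5, f(5)=8, f(6)=13, f(7)=21, f(8)=34, f(9)=55, f(10)=89, f(11)=144, f(12)=233, f(13)=377, f(14)=610, f(15)=987, f(16)=1597, f(17)=2584, f(18)=4181, f(19)=6765, f(20)=10946, f(21)=17711, f(22)=28657, f(23)=46368, f(24)=75025, f(25)=121393, f(26)=196418, f(27)=317811, f(28)=514229, f(29)=832040, f(30)=1346269.

Final answer: 1346269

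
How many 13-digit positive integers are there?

First digit: 9 choices (1-9). Each of the remaining 12 digits: 10 choices.
Total: 9 x 10^12.

Final answer: 9000000000000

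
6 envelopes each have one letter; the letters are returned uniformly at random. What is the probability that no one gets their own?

Use the recurrence D(n) = (n-1)(D(n-1) + D(n-2)) with D(0)=1, D(1)=0.
Building up: D(2)=1, D(3)=2, D(4)=9, D(5)=44, D(6)=265.
Total arrangements: 6! = 720.
Probability = D(6)/6! = 53/144.

Final answer: D(6)/6! = 265/720 = 0.368056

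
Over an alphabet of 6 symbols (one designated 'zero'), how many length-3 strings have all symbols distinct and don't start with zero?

First digit: 5 (nonzero). Second: 5 (not first). Third: 4, etc.
Total: 5 x 5 x 4.

Final answer: 100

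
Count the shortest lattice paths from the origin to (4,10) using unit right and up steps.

Each path has 4 right steps and 10 up steps in some order (14 steps total).
Choose which 10 of the 14 steps are up: C(14,10).

Final answer: C(14,10) = 1001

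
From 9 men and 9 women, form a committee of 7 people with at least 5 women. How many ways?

Sum over valid woman counts:
C(9,5)C(9,2) = 4536
C(9,6)C(9,1) = 756
C(9,7)C(9,0) = 36
Total: 4536 + 756 + 36.

Final answer: 5328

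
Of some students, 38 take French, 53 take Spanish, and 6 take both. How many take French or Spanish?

|A union B| = |A| + |B| - |A intersect B| = 38 + 53 - 6.

Final answer: 85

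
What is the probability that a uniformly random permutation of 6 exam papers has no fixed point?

D(n) = (n-1)(D(n-1) + D(n-2)), D(0)=1, D(1)=0.
Building up: D(2)=1, D(3)=2, D(4)=9, D(5)=44, D(6)=265.
Total arrangements: 6! = 720.
Probability = D(6)/6! = 53/144.

Final answer: D(6)/6! = 265/720 = 0.368056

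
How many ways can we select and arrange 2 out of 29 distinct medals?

P(29,2) = 29!/(29-2)! = 29!/27!.

Final answer: P(29,2) = 812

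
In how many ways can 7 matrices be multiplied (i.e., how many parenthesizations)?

The structures are counted by the Catalan number C_n. Here n = 7 - 1 = 6.
C_n = C(2n,n)/(n+1), so C_{6} = C(12,6)/7 = 924/7.

Final answer: C_{6} = 132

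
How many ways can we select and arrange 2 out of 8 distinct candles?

P(8,2) = 8!/(8-2)! = 8!/6!.

Final answer: P(8,2) = 56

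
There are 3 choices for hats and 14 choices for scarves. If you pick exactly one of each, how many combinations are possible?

By the multiplication principle: 3 x 14.

Final answer: 42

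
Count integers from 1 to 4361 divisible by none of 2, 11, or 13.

|div by 2|=2180, |div by 11|=396, |div by 13|=335.
|div by 2&11|=198, |div by 2&13|=167, |div by 11&13|=30, |div by all|=15.
By inclusion-exclusion, divisible by at least one: 2180+396+335-198-167-30+15 = 2531.
Not divisible by any: 4361 - 2531.

Final answer: 1830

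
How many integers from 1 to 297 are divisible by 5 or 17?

Multiples of 5: 59. Multiples of 17: 17. Of both (lcm=85): 3.
By inclusion-exclusion: 59 + 17 - 3.

Final answer: 73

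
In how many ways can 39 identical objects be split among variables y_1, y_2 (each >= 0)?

Stars and bars with 39 stars and 1 bars:
C(39+2-1, 2-1) = C(40,1).

Final answer: C(40,1) = 40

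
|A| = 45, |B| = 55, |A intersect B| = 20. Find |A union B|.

|A union B| = |A| + |B| - |A intersect B| = 45 + 55 - 20.

Final answer: 80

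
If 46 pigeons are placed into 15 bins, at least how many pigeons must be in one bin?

By the pigeonhole principle: ceiling(46/15).

Final answer: 4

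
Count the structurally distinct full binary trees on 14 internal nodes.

The structures are counted by the Catalan number C_n. Here n = 14.
C_n = C(2n,n)/(n+1), so C_{14} = C(28,14)/15 = 40116600/15.

Final answer: C_{14} = 2674440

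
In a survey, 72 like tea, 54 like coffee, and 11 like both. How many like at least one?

|A union B| = |A| + |B| - |A intersect B| = 72 + 54 - 11.

Final answer: 115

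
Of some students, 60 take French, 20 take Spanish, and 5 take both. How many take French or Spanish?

|A union B| = |A| + |B| - |A intersect B| = 60 + 20 - 5.

Final answer: 75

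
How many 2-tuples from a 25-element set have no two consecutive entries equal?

First character: 25 choices. Each subsequent: 24 choices (must differ from the previous one).
Total: 25 x 24^1.

Final answer: 25 x 24^{1} = 600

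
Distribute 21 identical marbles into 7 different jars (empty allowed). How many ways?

Stars and bars: C(n+k-1, k-1) = C(27,6).

Final answer: C(27,6) = 296010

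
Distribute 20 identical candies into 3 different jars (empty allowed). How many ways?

Stars and bars: C(n+k-1, k-1) = C(22,2).

Final answer: C(22,2) = 231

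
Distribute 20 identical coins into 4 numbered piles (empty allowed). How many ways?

Stars and bars: C(n+k-1, k-1) = C(23,3).

Final answer: C(23,3) = 1771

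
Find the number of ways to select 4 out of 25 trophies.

C(25,4) = 25!/(4! x (25-4)!).

Final answer: C(25,4) = 12650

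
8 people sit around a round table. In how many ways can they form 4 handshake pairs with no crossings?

This is a standard Catalan-number count: the answer is C_n. Here n = 8/2 = 4.
C_n = C(2n,n) - C(2n,n+1), so C_{4} = C(8,4) - C(8,5) = 70 - 56.

Final answer: C_{4} = 14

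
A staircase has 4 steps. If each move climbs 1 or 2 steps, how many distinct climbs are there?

Let f(n) count the ways. The last step is size 1 or 2, so f(n) = f(n-1) + f(n-2) with f(1)=1, f(2)=2.
Computing successive values: f(1)=1, f(2)=2, f(3)=3, f(4)=5.

Final answer: 5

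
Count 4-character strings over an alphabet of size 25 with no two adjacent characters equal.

First character: 25 choices. Each subsequent: 24 choices (must differ from the previous one).
Total: 25 x 24^3.

Final answer: 25 x 24^{3} = 345600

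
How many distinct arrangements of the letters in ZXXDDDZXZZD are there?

Letters (D:4, X:3, Z:4). Total letters: 11.
Permutations = 11!/(4! x 4! x 3!).

Final answer: 11550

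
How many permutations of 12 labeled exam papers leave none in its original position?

Use the recurrence D(n) = (n-1)(D(n-1) + D(n-2)) with D(0)=1, D(1)=0.
D(2) = 1 x (0 + 1) = 1
D(3) = 2 x (1 + 0) = 2
D(4) = 3 x (2 + 1) = 9
D(5) = 4 x (9 + 2) = 44
D(6) = 5 x (44 + 9) = 265
D(7) = 6 x (265 + 44) = 1854
D(8) = 7 x (1854 + 265) = 14833
D(9) = 8 x (14833 + 1854) = 133496
D(10) = 9 x (133496 + 14833) = 1334961
D(11) = 10 x (1334961 + 133496) = 14684570
D(12) = 11 x (D(11) + D(10)) = 11 x (14684570 + 1334961)

Final answer: D(12) = 176214841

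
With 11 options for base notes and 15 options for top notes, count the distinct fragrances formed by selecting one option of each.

By the multiplication principle: 11 x 15.

Final answer: 165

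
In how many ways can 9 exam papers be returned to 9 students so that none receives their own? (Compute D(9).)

Derangements satisfy D(n) = (n-1)(D(n-1) + D(n-2)), starting from D(0)=1, D(1)=0.
D(2) = 1 x (0 + 1) = 1
D(3) = 2 x (1 + 0) = 2
D(4) = 3 x (2 + 1) = 9
D(5) = 4 x (9 + 2) = 44
D(6) = 5 x (44 + 9) = 265
D(7) = 6 x (265 + 44) = 1854
D(8) = 7 x (1854 + 265) = 14833
D(9) = 8 x (D(8) + D(7)) = 8 x (14833 + 1854)

Final answer: D(9) = 133496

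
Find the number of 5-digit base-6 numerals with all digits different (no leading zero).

First digit: 5 (nonzero). Second: 5 (not first). Third: 4, etc.
Total: 5 x 5 x 4 x 3 x 2.

Final answer: 600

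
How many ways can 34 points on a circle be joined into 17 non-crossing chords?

This is counted by the nth Catalan number C_n. Here n = 34/2 = 17.
C_n = (2n)!/(n!(n+1)!), so C_{17} = 34!/(17! x 18!) = C(34,17)/18 = 2333606220/18.

Final answer: C_{17} = 129644790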